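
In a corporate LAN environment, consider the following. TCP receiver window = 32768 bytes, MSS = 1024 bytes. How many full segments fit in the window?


Given: RWND = 32768 bytes, MSS = 1024 bytes
Full segments = floor(RWND / MSS)
Full segments = floor(32768 / 1024)
Full segments = floor(32.0) = 32

32


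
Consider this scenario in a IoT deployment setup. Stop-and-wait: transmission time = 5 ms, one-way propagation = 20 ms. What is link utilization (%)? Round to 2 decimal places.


Given: Ttrans = 5 ms, Tprop = 20 ms
RTT = 2 * Tprop = 2 * 20 = 40 ms
U = Ttrans / (Ttrans + RTT)
U = 5 / (5 + 40)
U = 5 / 45 = 0.111111
U% = 11.11%

11.11


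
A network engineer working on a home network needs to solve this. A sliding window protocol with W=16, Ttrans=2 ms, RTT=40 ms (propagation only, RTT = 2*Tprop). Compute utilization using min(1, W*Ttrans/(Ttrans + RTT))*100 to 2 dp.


Given: W = 16, Ttrans = 2 ms, RTT = 40 ms (= 2 * Tprop, Tprop = 20 ms)
Cycle time = Ttrans + RTT = 2 + 40 = 42 ms (first packet sent until its ACK returns)
W * Ttrans = 16 * 2 = 32 ms of sending per cycle
W * Ttrans / (Ttrans + RTT) = 32 / 42 = 0.761905
U = min(1, 0.761905) = 0.761905
U% = 76.19%

76.19


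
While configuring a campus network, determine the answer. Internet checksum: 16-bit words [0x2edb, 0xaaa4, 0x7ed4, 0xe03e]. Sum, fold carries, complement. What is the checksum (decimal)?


Given words: [0x2edb, 0xaaa4, 0x7ed4, 0xe03e]
Step 1: Sum all words
Raw sum = 11995 + 43684 + 32468 + 57406 = 145553
Step 2: Fold carry: (14481 + 2) = 14483
One's complement = ~14483 & 0xFFFF = 51052

51052


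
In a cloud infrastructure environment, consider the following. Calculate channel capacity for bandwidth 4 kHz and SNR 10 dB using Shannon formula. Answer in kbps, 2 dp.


Given: B = 4 kHz, SNR = 10 dB
SNR linear = 10^(10/10) = 10
1 + SNR = 11
log2(11) = 3.4594316186
C = 4 * 1000 * 3.4594316186 = 13837.7265 bps
C = 13.837726 kbps -> 13.84 kbps (2 dp)

13.84


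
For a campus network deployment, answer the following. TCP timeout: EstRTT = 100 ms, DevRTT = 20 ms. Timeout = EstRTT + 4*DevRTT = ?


Given: EstRTT = 100 ms, DevRTT = 20 ms
Timeout = EstRTT + 4 * DevRTT
4 * DevRTT = 4 * 20 = 80
Timeout = 100 + 80 = 180 ms

180


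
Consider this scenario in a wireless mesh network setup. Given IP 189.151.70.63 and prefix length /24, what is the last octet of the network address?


Given: IP = 189.151.70.63, prefix = /24
Subnet mask = 255.255.255.0
Last octet of IP: 63
Last octet of mask: 0
Network last octet = 63 AND 0 = 0

0


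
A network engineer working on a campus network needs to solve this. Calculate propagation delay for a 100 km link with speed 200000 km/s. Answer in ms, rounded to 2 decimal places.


Given: distance = 100 km, speed = 200000 km/s
Delay = distance / speed = 100 / 200000 seconds
Delay in ms = 100 * 1000 / 200000
Delay = 0.5000 ms
Rounded to 2 dp = 0.50 ms

0.50


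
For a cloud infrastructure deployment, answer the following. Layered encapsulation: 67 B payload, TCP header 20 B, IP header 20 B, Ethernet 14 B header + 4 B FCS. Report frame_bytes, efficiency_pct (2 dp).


TCP segment = 67 + 20 = 87 B
IP packet = 87 + 20 = 107 B
Ethernet frame = 107 + 14 + 4 = 125 B
Efficiency = app / frame = 67 / 125 = 0.536000 = 53.6000% -> 53.60% (2 dp)

125, 53.60


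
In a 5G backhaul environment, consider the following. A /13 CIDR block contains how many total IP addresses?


Given: CIDR prefix /13
Host bits = 32 - 13 = 19
Total addresses = 2^19 = 524288

524288


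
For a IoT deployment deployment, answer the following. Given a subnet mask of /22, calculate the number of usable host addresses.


Given: subnet mask /22
Host bits = 32 - 22 = 10
Total addresses = 2^10 = 1024
Usable hosts = 1024 - 2 (network + broadcast) = 1022

1022


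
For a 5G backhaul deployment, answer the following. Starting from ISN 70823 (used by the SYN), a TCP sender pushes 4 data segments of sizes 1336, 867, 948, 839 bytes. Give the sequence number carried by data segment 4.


The SYN occupies sequence number ISN = 70823, so the first data byte is ISN + 1 = 70824.
SEQ of data segment i = (ISN + 1) + sum of payload sizes of segments 1..i-1.
Segment 1: SEQ = 70824, payload = 1336 bytes
Segment 2: SEQ = 72160, payload = 867 bytes
Segment 3: SEQ = 73027, payload = 948 bytes
Segment 4: SEQ = 73975, payload = 839 bytes
SEQ of segment 4 = 70824 + 1336 + 867 + 948 = 73975

73975


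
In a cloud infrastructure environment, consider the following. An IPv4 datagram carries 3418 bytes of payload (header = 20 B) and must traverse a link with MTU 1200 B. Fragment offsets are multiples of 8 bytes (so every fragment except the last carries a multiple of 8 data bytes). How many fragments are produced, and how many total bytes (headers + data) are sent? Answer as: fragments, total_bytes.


Max data per non-final fragment = floor((MTU - header)/8)*8 = floor((1200 - 20)/8)*8 = floor(1180/8)*8 = 1176 B
Final fragment needs no 8-byte alignment: it can carry up to MTU - header = 1180 B
Non-final fragments needed = ceil((payload - 1180) / 1176) = ceil(2238/1176) = ceil(1.9031) = 2
Number of fragments = 2 + 1 = 3
Fragment sizes (data): 2 * 1176 B + 1066 B (last, 1066 <= 1180 OK)
Total bytes sent = payload + n_frags * header = 3418 + 3*20 = 3418 + 60 = 3478 B

3, 3478


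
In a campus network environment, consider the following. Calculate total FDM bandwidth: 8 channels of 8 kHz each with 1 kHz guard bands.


Given: 8 channels, 8 kHz each, guard = 1 kHz
Channel bandwidth = 8 * 8 = 64 kHz
Guard bands = 7 gaps * 1 kHz = 7 kHz
Total = 64 + 7 = 71 kHz

71


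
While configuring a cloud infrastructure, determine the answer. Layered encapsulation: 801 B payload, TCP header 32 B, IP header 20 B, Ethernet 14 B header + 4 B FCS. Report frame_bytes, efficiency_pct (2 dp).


TCP segment = 801 + 32 = 833 B
IP packet = 833 + 20 = 853 B
Ethernet frame = 853 + 14 + 4 = 871 B
Efficiency = app / frame = 801 / 871 = 0.919633 = 91.9633% -> 91.96% (2 dp)

871, 91.96


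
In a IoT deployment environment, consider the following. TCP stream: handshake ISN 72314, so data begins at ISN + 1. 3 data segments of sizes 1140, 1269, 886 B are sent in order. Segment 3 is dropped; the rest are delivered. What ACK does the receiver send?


SYN uses sequence number 72314; first data byte = ISN + 1 = 72315.
Segment 1: SEQ = 72315, len = 1140 B, covers [72315, 73454]
Segment 2: SEQ = 73455, len = 1269 B, covers [73455, 74723]
Segment 3: SEQ = 74724, len = 886 B, covers [74724, 75609] [LOST]
In-order data received: bytes [72315, 74723] (segments 1..2).
Segment 3 missing -> gap begins at byte 74724.
Cumulative ACK = next expected in-order byte = 72315 + 1140 + 1269 = 74724

74724


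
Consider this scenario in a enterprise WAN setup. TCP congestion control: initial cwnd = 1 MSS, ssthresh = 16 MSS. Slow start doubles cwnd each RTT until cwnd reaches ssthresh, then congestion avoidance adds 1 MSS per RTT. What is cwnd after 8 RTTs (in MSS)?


RTT 0: cwnd = 1 MSS (initial)
RTT 1: cwnd = 2 MSS (slow start, doubled)
RTT 2: cwnd = 4 MSS (slow start, doubled)
RTT 3: cwnd = 8 MSS (slow start, doubled)
RTT 4: cwnd = 16 MSS (slow start, doubled)
RTT 5: cwnd = 17 MSS (congestion avoidance, +1)
RTT 6: cwnd = 18 MSS (congestion avoidance, +1)
RTT 7: cwnd = 19 MSS (congestion avoidance, +1)
RTT 8: cwnd = 20 MSS (congestion avoidance, +1)

20


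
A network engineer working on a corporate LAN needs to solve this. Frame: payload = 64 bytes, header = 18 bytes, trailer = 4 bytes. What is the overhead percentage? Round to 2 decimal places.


Given: payload = 64 B, header = 18 B, trailer = 4 B
Overhead bytes = header + trailer = 18 + 4 = 22
Total frame = payload + overhead = 64 + 22 = 86
Overhead % = 22 / 86 * 100 = 25.5814% -> 25.58% (2 dp)

25.58


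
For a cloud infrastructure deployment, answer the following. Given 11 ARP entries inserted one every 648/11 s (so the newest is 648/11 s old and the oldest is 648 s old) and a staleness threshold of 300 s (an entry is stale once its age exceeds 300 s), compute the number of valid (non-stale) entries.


Ages are k * 648/11 s for k = 1..11 (spacing = 58.9091 s).
Entry k is valid iff k * 648/11 <= 300 iff k <= 11 * 300 / 648 = 5.0926
n_valid = floor(5.0926) = 5
(n_stale = 11 - 5 = 6)

5


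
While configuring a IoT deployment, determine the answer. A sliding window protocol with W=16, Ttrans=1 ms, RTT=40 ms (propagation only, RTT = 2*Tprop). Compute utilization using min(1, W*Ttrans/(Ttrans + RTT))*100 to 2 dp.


Given: W = 16, Ttrans = 1 ms, RTT = 40 ms (= 2 * Tprop, Tprop = 20 ms)
Cycle time = Ttrans + RTT = 1 + 40 = 41 ms (first packet sent until its ACK returns)
W * Ttrans = 16 * 1 = 16 ms of sending per cycle
W * Ttrans / (Ttrans + RTT) = 16 / 41 = 0.390244
U = min(1, 0.390244) = 0.390244
U% = 39.02%

39.02


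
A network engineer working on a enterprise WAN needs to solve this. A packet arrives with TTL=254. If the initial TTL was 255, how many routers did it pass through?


Given: initial TTL = 255, received TTL = 254
Hops = initial TTL - received TTL
Hops = 255 - 254 = 1

1


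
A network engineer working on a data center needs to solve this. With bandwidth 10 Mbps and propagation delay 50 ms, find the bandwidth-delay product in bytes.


Given: bandwidth = 10 Mbps, delay = 50 ms
BDP in bits = 10 * 10^6 * 50 / 1000
BDP in bits = 500000
BDP in bytes = 500000 / 8 = 62500

62500


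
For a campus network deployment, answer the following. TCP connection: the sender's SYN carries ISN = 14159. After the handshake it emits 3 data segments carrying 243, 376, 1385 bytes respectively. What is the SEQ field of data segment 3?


The SYN occupies sequence number ISN = 14159, so the first data byte is ISN + 1 = 14160.
SEQ of data segment i = (ISN + 1) + sum of payload sizes of segments 1..i-1.
Segment 1: SEQ = 14160, payload = 243 bytes
Segment 2: SEQ = 14403, payload = 376 bytes
Segment 3: SEQ = 14779, payload = 1385 bytes
SEQ of segment 3 = 14160 + 243 + 376 = 14779

14779


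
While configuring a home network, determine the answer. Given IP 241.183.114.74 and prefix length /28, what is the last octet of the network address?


Given: IP = 241.183.114.74, prefix = /28
Subnet mask = 255.255.255.240
Last octet of IP: 74
Last octet of mask: 240
Network last octet = 74 AND 240 = 64

64


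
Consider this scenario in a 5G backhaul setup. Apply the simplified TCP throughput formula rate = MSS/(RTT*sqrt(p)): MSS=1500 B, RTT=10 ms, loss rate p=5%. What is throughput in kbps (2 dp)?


Given: MSS = 1500 bytes, RTT = 10 ms, loss = 5%
RTT in seconds = 10 / 1000 = 0.01
Loss rate = 5% = 0.05
sqrt(loss) = sqrt(0.05) = 0.223606797750
Throughput (bytes/s) = 1500 / (0.01 * 0.223606797750) = 670820.3932
Throughput (kbps) = 670820.3932 * 8 / 1000 = 5366.563146 -> 5366.56 kbps (2 dp)

5366.56


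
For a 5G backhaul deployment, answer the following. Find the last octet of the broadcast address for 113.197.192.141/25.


Given: IP = 113.197.192.141, prefix = /25
Host bits = 32 - 25 = 7
Network last octet = 141 AND mask = 128
Host part size = 2^7 - 1 = 127
Broadcast last octet = 128 OR 127 = 255

255


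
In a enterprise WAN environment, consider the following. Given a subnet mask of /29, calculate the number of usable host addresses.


Given: subnet mask /29
Host bits = 32 - 29 = 3
Total addresses = 2^3 = 8
Usable hosts = 8 - 2 (network + broadcast) = 6

6


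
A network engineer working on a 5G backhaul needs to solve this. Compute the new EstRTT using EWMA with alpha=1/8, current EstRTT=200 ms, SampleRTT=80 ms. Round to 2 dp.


Given: EstRTT = 200 ms, SampleRTT = 80 ms, alpha = 1/8
New EstRTT = (1 - alpha) * EstRTT + alpha * SampleRTT
(7/8) * 200 = 175
(1/8) * 80 = 10
New EstRTT = 175 + 10 = 185 ms -> 185.00 ms (2 dp)

185.00


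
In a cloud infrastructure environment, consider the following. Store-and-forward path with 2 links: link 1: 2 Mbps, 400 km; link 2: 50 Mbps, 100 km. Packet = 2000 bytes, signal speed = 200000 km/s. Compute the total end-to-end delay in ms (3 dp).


Packet = 2000 bytes = 16000 bits. Store-and-forward: sum (t_trans + t_prop) per link.
Link 1: t_trans = 16000/(2*10^6) s = 8.0000 ms; t_prop = 400/200000 s = 2.0000 ms; subtotal = 10.0000 ms
Link 2: t_trans = 16000/(50*10^6) s = 0.3200 ms; t_prop = 100/200000 s = 0.5000 ms; subtotal = 0.8200 ms
End-to-end = 10.0000 + 0.8200 = 10.8200 ms -> 10.820 ms (3 dp)

10.820


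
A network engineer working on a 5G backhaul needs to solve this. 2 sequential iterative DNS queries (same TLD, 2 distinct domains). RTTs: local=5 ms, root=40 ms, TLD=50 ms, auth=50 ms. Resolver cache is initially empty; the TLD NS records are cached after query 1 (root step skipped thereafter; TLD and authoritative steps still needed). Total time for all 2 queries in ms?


Lookup 1 (cold cache): local + root + TLD + auth = 5 + 40 + 50 + 50 = 145 ms
Lookups 2..2 (TLD NS cached -> skip root; new domain -> still ask TLD and auth): local + TLD + auth = 5 + 50 + 50 = 105 ms each
Remaining 1 lookups: 1 * 105 = 105 ms
Total = 145 + 105 = 250 ms

250


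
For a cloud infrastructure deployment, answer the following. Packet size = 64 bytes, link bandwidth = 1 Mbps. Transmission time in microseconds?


Given: packet = 64 bytes, bandwidth = 1 Mbps
Packet in bits = 64 * 8 = 512 bits
Bandwidth = 1 * 10^6 = 1000000 bps
Time = 512 / 1000000 seconds
Time in us = 512 * 10^6 / 1000000 = 512

512


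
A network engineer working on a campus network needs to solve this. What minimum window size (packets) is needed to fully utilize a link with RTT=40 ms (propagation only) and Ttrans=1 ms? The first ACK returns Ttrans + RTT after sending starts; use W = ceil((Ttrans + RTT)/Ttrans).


Given: Ttrans = 1 ms, RTT = 40 ms (= 2 * Tprop, Tprop = 20 ms)
Time until first ACK returns = Ttrans + RTT = 1 + 40 = 41 ms
Need W * Ttrans >= Ttrans + RTT  ->  W >= (Ttrans + RTT) / Ttrans
(Ttrans + RTT) / Ttrans = 41 / 1 = 41
W_min = ceil(41) = 41

41


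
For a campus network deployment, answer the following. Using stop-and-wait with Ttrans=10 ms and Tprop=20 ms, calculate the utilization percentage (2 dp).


Given: Ttrans = 10 ms, Tprop = 20 ms
RTT = 2 * Tprop = 2 * 20 = 40 ms
U = Ttrans / (Ttrans + RTT)
U = 10 / (10 + 40)
U = 10 / 50 = 0.2
U% = 20.00%

20.00


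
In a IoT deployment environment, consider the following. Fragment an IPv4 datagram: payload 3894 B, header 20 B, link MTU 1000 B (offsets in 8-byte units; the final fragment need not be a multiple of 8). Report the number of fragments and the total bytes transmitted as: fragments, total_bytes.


Max data per non-final fragment = floor((MTU - header)/8)*8 = floor((1000 - 20)/8)*8 = floor(980/8)*8 = 976 B
Final fragment needs no 8-byte alignment: it can carry up to MTU - header = 980 B
Non-final fragments needed = ceil((payload - 980) / 976) = ceil(2914/976) = ceil(2.9857) = 3
Number of fragments = 3 + 1 = 4
Fragment sizes (data): 3 * 976 B + 966 B (last, 966 <= 980 OK)
Total bytes sent = payload + n_frags * header = 3894 + 4*20 = 3894 + 80 = 3974 B

4, 3974


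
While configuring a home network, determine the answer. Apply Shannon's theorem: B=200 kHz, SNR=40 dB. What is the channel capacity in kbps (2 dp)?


Given: B = 200 kHz, SNR = 40 dB
SNR linear = 10^(40/10) = 10000
1 + SNR = 10001
log2(10001) = 13.2878566418
C = 200 * 1000 * 13.2878566418 = 2657571.3284 bps
C = 2657.571328 kbps -> 2657.57 kbps (2 dp)

2657.57


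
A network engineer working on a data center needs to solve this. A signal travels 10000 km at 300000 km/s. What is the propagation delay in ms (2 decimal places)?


Given: distance = 10000 km, speed = 300000 km/s
Delay = distance / speed = 10000 / 300000 seconds
Delay in ms = 10000 * 1000 / 300000
Delay = 33.3333 ms
Rounded to 2 dp = 33.33 ms

33.33


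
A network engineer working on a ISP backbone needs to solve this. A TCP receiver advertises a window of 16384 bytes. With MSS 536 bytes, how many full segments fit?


Given: RWND = 16384 bytes, MSS = 536 bytes
Full segments = floor(RWND / MSS)
Full segments = floor(16384 / 536)
Full segments = floor(30.5672) = 30

30


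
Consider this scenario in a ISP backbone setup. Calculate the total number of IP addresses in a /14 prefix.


Given: CIDR prefix /14
Host bits = 32 - 14 = 18
Total addresses = 2^18 = 262144

262144


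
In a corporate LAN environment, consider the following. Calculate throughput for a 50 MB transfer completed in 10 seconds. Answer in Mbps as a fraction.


Given: file = 50 MB, time = 10 s
File in Mb = 50 * 8 = 400 Mb
Throughput = 400 / 10 Mbps
Throughput = 40 Mbps

40


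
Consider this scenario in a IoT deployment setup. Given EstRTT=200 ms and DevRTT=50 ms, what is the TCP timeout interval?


Given: EstRTT = 200 ms, DevRTT = 50 ms
Timeout = EstRTT + 4 * DevRTT
4 * DevRTT = 4 * 50 = 200
Timeout = 200 + 200 = 400 ms

400


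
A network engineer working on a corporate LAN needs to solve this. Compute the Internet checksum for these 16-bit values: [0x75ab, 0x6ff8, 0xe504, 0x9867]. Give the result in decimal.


Given words: [0x75ab, 0x6ff8, 0xe504, 0x9867]
Step 1: Sum all words
Raw sum = 30123 + 28664 + 58628 + 39015 = 156430
Step 2: Fold carry: (25358 + 2) = 25360
One's complement = ~25360 & 0xFFFF = 40175

40175


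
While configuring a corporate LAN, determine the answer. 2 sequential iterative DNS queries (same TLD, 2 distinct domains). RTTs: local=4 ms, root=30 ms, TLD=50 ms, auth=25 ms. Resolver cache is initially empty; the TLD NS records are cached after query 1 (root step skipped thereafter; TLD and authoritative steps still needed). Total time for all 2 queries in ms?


Lookup 1 (cold cache): local + root + TLD + auth = 4 + 30 + 50 + 25 = 109 ms
Lookups 2..2 (TLD NS cached -> skip root; new domain -> still ask TLD and auth): local + TLD + auth = 4 + 50 + 25 = 79 ms each
Remaining 1 lookups: 1 * 79 = 79 ms
Total = 109 + 79 = 188 ms

188


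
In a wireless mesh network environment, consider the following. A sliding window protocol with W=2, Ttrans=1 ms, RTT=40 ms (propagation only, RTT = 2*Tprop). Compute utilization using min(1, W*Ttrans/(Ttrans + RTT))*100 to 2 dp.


Given: W = 2, Ttrans = 1 ms, RTT = 40 ms (= 2 * Tprop, Tprop = 20 ms)
Cycle time = Ttrans + RTT = 1 + 40 = 41 ms (first packet sent until its ACK returns)
W * Ttrans = 2 * 1 = 2 ms of sending per cycle
W * Ttrans / (Ttrans + RTT) = 2 / 41 = 0.048780
U = min(1, 0.048780) = 0.048780
U% = 4.88%

4.88


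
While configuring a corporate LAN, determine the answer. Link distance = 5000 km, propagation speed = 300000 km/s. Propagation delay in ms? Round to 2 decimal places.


Given: distance = 5000 km, speed = 300000 km/s
Delay = distance / speed = 5000 / 300000 seconds
Delay in ms = 5000 * 1000 / 300000
Delay = 16.6667 ms
Rounded to 2 dp = 16.67 ms

16.67


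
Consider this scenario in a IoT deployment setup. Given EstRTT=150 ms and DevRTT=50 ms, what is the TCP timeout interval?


Given: EstRTT = 150 ms, DevRTT = 50 ms
Timeout = EstRTT + 4 * DevRTT
4 * DevRTT = 4 * 50 = 200
Timeout = 150 + 200 = 350 ms

350


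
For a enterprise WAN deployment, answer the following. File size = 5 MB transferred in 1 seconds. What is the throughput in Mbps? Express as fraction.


Given: file = 5 MB, time = 1 s
File in Mb = 5 * 8 = 40 Mb
Throughput = 40 / 1 Mbps
Throughput = 40 Mbps

40


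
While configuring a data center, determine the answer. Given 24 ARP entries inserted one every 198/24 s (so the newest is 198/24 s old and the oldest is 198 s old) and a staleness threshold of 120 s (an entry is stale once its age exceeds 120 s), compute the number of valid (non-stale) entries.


Ages are k * 198/24 s for k = 1..24 (spacing = 8.2500 s).
Entry k is valid iff k * 198/24 <= 120 iff k <= 24 * 120 / 198 = 14.5455
n_valid = floor(14.5455) = 14
(n_stale = 24 - 14 = 10)

14


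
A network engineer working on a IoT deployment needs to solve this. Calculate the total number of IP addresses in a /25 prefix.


Given: CIDR prefix /25
Host bits = 32 - 25 = 7
Total addresses = 2^7 = 128

128


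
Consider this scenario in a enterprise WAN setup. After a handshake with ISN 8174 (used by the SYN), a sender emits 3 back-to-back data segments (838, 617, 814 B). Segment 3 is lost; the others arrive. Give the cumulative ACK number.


SYN uses sequence number 8174; first data byte = ISN + 1 = 8175.
Segment 1: SEQ = 8175, len = 838 B, covers [8175, 9012]
Segment 2: SEQ = 9013, len = 617 B, covers [9013, 9629]
Segment 3: SEQ = 9630, len = 814 B, covers [9630, 10443] [LOST]
In-order data received: bytes [8175, 9629] (segments 1..2).
Segment 3 missing -> gap begins at byte 9630.
Cumulative ACK = next expected in-order byte = 8175 + 838 + 617 = 9630

9630


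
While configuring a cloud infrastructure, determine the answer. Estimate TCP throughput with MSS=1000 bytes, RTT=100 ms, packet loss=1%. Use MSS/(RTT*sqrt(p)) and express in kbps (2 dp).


Given: MSS = 1000 bytes, RTT = 100 ms, loss = 1%
RTT in seconds = 100 / 1000 = 0.1
Loss rate = 1% = 0.01
sqrt(loss) = sqrt(0.01) = 0.1
Throughput (bytes/s) = 1000 / (0.1 * 0.1) = 100000.0000
Throughput (kbps) = 100000.0000 * 8 / 1000 = 800.000000 -> 800.00 kbps (2 dp)

800.00


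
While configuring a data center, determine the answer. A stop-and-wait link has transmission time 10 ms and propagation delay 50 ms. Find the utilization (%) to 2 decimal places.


Given: Ttrans = 10 ms, Tprop = 50 ms
RTT = 2 * Tprop = 2 * 50 = 100 ms
U = Ttrans / (Ttrans + RTT)
U = 10 / (10 + 100)
U = 10 / 110 = 0.090909
U% = 9.09%

9.09


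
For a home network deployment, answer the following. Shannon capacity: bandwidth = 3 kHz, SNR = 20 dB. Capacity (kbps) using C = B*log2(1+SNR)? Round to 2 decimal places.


Given: B = 3 kHz, SNR = 20 dB
SNR linear = 10^(20/10) = 100
1 + SNR = 101
log2(101) = 6.6582114828
C = 3 * 1000 * 6.6582114828 = 19974.6344 bps
C = 19.974634 kbps -> 19.97 kbps (2 dp)

19.97


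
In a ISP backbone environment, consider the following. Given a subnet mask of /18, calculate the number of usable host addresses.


Given: subnet mask /18
Host bits = 32 - 18 = 14
Total addresses = 2^14 = 16384
Usable hosts = 16384 - 2 (network + broadcast) = 16382

16382


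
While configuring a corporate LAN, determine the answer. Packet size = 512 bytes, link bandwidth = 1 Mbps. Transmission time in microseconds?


Given: packet = 512 bytes, bandwidth = 1 Mbps
Packet in bits = 512 * 8 = 4096 bits
Bandwidth = 1 * 10^6 = 1000000 bps
Time = 4096 / 1000000 seconds
Time in us = 4096 * 10^6 / 1000000 = 4096

4096


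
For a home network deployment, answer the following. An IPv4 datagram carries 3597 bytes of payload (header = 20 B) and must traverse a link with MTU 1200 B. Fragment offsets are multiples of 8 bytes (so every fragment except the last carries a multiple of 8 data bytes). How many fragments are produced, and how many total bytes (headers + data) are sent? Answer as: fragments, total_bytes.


Max data per non-final fragment = floor((MTU - header)/8)*8 = floor((1200 - 20)/8)*8 = floor(1180/8)*8 = 1176 B
Final fragment needs no 8-byte alignment: it can carry up to MTU - header = 1180 B
Non-final fragments needed = ceil((payload - 1180) / 1176) = ceil(2417/1176) = ceil(2.0553) = 3
Number of fragments = 3 + 1 = 4
Fragment sizes (data): 3 * 1176 B + 69 B (last, 69 <= 1180 OK)
Total bytes sent = payload + n_frags * header = 3597 + 4*20 = 3597 + 80 = 3677 B

4, 3677


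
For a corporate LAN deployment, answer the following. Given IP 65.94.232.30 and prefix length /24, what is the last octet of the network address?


Given: IP = 65.94.232.30, prefix = /24
Subnet mask = 255.255.255.0
Last octet of IP: 30
Last octet of mask: 0
Network last octet = 30 AND 0 = 0

0


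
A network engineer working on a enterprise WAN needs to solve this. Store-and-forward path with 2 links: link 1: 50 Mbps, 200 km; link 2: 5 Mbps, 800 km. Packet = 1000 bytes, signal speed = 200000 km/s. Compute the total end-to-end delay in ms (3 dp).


Packet = 1000 bytes = 8000 bits. Store-and-forward: sum (t_trans + t_prop) per link.
Link 1: t_trans = 8000/(50*10^6) s = 0.1600 ms; t_prop = 200/200000 s = 1.0000 ms; subtotal = 1.1600 ms
Link 2: t_trans = 8000/(5*10^6) s = 1.6000 ms; t_prop = 800/200000 s = 4.0000 ms; subtotal = 5.6000 ms
End-to-end = 1.1600 + 5.6000 = 6.7600 ms -> 6.760 ms (3 dp)

6.760


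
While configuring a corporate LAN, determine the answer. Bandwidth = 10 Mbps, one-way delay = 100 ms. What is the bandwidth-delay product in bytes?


Given: bandwidth = 10 Mbps, delay = 100 ms
BDP in bits = 10 * 10^6 * 100 / 1000
BDP in bits = 1000000
BDP in bytes = 1000000 / 8 = 125000

125000


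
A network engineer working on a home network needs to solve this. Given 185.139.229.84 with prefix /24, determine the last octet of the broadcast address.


Given: IP = 185.139.229.84, prefix = /24
Host bits = 32 - 24 = 8
Network last octet = 84 AND mask = 0
Host part size = 2^8 - 1 = 255
Broadcast last octet = 0 OR 255 = 255

255


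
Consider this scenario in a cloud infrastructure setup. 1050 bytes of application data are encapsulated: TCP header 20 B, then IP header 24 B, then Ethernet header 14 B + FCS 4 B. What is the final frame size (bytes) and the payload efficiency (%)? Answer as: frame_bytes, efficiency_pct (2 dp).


TCP segment = 1050 + 20 = 1070 B
IP packet = 1070 + 24 = 1094 B
Ethernet frame = 1094 + 14 + 4 = 1112 B
Efficiency = app / frame = 1050 / 1112 = 0.944245 = 94.4245% -> 94.42% (2 dp)

1112, 94.42


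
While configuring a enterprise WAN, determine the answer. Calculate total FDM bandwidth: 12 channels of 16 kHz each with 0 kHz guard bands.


Given: 12 channels, 16 kHz each, guard = 0 kHz
Channel bandwidth = 12 * 16 = 192 kHz
Guard bands = 11 gaps * 0 kHz = 0 kHz
Total = 192 + 0 = 192 kHz

192


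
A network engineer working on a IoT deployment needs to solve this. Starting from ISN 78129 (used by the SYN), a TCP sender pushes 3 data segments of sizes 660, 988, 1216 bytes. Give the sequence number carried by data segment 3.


The SYN occupies sequence number ISN = 78129, so the first data byte is ISN + 1 = 78130.
SEQ of data segment i = (ISN + 1) + sum of payload sizes of segments 1..i-1.
Segment 1: SEQ = 78130, payload = 660 bytes
Segment 2: SEQ = 78790, payload = 988 bytes
Segment 3: SEQ = 79778, payload = 1216 bytes
SEQ of segment 3 = 78130 + 660 + 988 = 79778

79778


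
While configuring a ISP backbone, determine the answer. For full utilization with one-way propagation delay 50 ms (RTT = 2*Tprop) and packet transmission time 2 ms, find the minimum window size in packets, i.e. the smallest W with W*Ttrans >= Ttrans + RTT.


Given: Ttrans = 2 ms, RTT = 100 ms (= 2 * Tprop, Tprop = 50 ms)
Time until first ACK returns = Ttrans + RTT = 2 + 100 = 102 ms
Need W * Ttrans >= Ttrans + RTT  ->  W >= (Ttrans + RTT) / Ttrans
(Ttrans + RTT) / Ttrans = 102 / 2 = 51
W_min = ceil(51) = 51

51


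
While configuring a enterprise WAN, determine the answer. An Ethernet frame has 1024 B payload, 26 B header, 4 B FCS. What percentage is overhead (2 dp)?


Given: payload = 1024 B, header = 26 B, trailer = 4 B
Overhead bytes = header + trailer = 26 + 4 = 30
Total frame = payload + overhead = 1024 + 30 = 1054
Overhead % = 30 / 1054 * 100 = 2.8463% -> 2.85% (2 dp)

2.85


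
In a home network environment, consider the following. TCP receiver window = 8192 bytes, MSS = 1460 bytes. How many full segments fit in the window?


Given: RWND = 8192 bytes, MSS = 1460 bytes
Full segments = floor(RWND / MSS)
Full segments = floor(8192 / 1460)
Full segments = floor(5.611) = 5

5


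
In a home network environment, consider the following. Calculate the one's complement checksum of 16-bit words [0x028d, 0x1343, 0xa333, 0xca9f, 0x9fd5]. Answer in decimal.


Given words: [0x028d, 0x1343, 0xa333, 0xca9f, 0x9fd5]
Step 1: Sum all words
Raw sum = 653 + 4931 + 41779 + 51871 + 40917 = 140151
Step 2: Fold carry: (9079 + 2) = 9081
One's complement = ~9081 & 0xFFFF = 56454

56454


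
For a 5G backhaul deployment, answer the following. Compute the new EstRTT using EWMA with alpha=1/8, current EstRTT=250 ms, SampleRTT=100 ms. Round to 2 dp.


Given: EstRTT = 250 ms, SampleRTT = 100 ms, alpha = 1/8
New EstRTT = (1 - alpha) * EstRTT + alpha * SampleRTT
(7/8) * 250 = 218.75
(1/8) * 100 = 12.5
New EstRTT = 218.75 + 12.5 = 231.25 ms -> 231.25 ms (2 dp)

231.25


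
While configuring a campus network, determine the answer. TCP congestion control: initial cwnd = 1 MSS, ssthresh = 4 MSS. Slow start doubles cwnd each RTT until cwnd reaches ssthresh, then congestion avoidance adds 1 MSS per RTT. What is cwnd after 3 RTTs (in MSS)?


RTT 0: cwnd = 1 MSS (initial)
RTT 1: cwnd = 2 MSS (slow start, doubled)
RTT 2: cwnd = 4 MSS (slow start, doubled)
RTT 3: cwnd = 5 MSS (congestion avoidance, +1)

5


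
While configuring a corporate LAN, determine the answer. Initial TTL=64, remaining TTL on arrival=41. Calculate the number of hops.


Given: initial TTL = 64, received TTL = 41
Hops = initial TTL - received TTL
Hops = 64 - 41 = 23

23


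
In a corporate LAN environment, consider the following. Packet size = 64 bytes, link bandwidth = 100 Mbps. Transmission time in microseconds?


Given: packet = 64 bytes, bandwidth = 100 Mbps
Packet in bits = 64 * 8 = 512 bits
Bandwidth = 100 * 10^6 = 100000000 bps
Time = 512 / 100000000 seconds
Time in us = 512 * 10^6 / 100000000 = 5.12

5.12


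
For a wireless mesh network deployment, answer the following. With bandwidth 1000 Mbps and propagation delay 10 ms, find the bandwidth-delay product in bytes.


Given: bandwidth = 1000 Mbps, delay = 10 ms
BDP in bits = 1000 * 10^6 * 10 / 1000
BDP in bits = 10000000
BDP in bytes = 10000000 / 8 = 1250000

1250000


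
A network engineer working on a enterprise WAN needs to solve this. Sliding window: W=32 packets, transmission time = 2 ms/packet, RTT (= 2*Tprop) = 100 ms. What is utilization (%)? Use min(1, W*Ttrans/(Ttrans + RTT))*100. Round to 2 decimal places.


Given: W = 32, Ttrans = 2 ms, RTT = 100 ms (= 2 * Tprop, Tprop = 50 ms)
Cycle time = Ttrans + RTT = 2 + 100 = 102 ms (first packet sent until its ACK returns)
W * Ttrans = 32 * 2 = 64 ms of sending per cycle
W * Ttrans / (Ttrans + RTT) = 64 / 102 = 0.627451
U = min(1, 0.627451) = 0.627451
U% = 62.75%

62.75


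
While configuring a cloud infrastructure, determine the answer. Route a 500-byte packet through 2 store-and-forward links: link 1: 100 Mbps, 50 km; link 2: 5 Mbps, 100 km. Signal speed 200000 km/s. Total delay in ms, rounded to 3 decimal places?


Packet = 500 bytes = 4000 bits. Store-and-forward: sum (t_trans + t_prop) per link.
Link 1: t_trans = 4000/(100*10^6) s = 0.0400 ms; t_prop = 50/200000 s = 0.2500 ms; subtotal = 0.2900 ms
Link 2: t_trans = 4000/(5*10^6) s = 0.8000 ms; t_prop = 100/200000 s = 0.5000 ms; subtotal = 1.3000 ms
End-to-end = 0.2900 + 1.3000 = 1.5900 ms -> 1.590 ms (3 dp)

1.590


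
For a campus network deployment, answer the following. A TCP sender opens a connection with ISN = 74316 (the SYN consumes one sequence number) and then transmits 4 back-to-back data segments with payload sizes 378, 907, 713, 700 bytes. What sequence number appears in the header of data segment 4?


The SYN occupies sequence number ISN = 74316, so the first data byte is ISN + 1 = 74317.
SEQ of data segment i = (ISN + 1) + sum of payload sizes of segments 1..i-1.
Segment 1: SEQ = 74317, payload = 378 bytes
Segment 2: SEQ = 74695, payload = 907 bytes
Segment 3: SEQ = 75602, payload = 713 bytes
Segment 4: SEQ = 76315, payload = 700 bytes
SEQ of segment 4 = 74317 + 378 + 907 + 713 = 76315

76315


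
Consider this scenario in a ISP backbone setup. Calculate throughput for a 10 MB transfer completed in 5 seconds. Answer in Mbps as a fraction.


Given: file = 10 MB, time = 5 s
File in Mb = 10 * 8 = 80 Mb
Throughput = 80 / 5 Mbps
Throughput = 16 Mbps

16


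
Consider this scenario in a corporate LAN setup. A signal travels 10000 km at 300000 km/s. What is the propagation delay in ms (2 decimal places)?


Given: distance = 10000 km, speed = 300000 km/s
Delay = distance / speed = 10000 / 300000 seconds
Delay in ms = 10000 * 1000 / 300000
Delay = 33.3333 ms
Rounded to 2 dp = 33.33 ms

33.33


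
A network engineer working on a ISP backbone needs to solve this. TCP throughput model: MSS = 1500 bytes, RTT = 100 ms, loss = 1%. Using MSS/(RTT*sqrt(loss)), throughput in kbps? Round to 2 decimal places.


Given: MSS = 1500 bytes, RTT = 100 ms, loss = 1%
RTT in seconds = 100 / 1000 = 0.1
Loss rate = 1% = 0.01
sqrt(loss) = sqrt(0.01) = 0.1
Throughput (bytes/s) = 1500 / (0.1 * 0.1) = 150000.0000
Throughput (kbps) = 150000.0000 * 8 / 1000 = 1200.000000 -> 1200.00 kbps (2 dp)

1200.00


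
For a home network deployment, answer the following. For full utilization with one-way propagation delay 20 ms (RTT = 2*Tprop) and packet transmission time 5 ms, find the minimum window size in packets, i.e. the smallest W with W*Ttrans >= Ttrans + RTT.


Given: Ttrans = 5 ms, RTT = 40 ms (= 2 * Tprop, Tprop = 20 ms)
Time until first ACK returns = Ttrans + RTT = 5 + 40 = 45 ms
Need W * Ttrans >= Ttrans + RTT  ->  W >= (Ttrans + RTT) / Ttrans
(Ttrans + RTT) / Ttrans = 45 / 5 = 9
W_min = ceil(9) = 9

9


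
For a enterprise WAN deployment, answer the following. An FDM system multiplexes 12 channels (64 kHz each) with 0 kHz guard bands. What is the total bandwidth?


Given: 12 channels, 64 kHz each, guard = 0 kHz
Channel bandwidth = 12 * 64 = 768 kHz
Guard bands = 11 gaps * 0 kHz = 0 kHz
Total = 768 + 0 = 768 kHz

768


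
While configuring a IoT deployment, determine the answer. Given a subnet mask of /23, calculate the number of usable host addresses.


Given: subnet mask /23
Host bits = 32 - 23 = 9
Total addresses = 2^9 = 512
Usable hosts = 512 - 2 (network + broadcast) = 510

510


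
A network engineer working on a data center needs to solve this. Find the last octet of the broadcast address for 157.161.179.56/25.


Given: IP = 157.161.179.56, prefix = /25
Host bits = 32 - 25 = 7
Network last octet = 56 AND mask = 0
Host part size = 2^7 - 1 = 127
Broadcast last octet = 0 OR 127 = 127

127


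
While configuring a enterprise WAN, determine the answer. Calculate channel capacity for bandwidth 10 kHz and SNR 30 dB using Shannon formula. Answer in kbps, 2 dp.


Given: B = 10 kHz, SNR = 30 dB
SNR linear = 10^(30/10) = 1000
1 + SNR = 1001
log2(1001) = 9.9672262588
C = 10 * 1000 * 9.9672262588 = 99672.2626 bps
C = 99.672263 kbps -> 99.67 kbps (2 dp)

99.67


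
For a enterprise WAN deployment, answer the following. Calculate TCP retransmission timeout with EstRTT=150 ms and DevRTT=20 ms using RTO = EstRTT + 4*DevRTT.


Given: EstRTT = 150 ms, DevRTT = 20 ms
Timeout = EstRTT + 4 * DevRTT
4 * DevRTT = 4 * 20 = 80
Timeout = 150 + 80 = 230 ms

230


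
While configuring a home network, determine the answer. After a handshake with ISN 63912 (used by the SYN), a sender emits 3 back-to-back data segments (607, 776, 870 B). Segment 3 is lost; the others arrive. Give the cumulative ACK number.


SYN uses sequence number 63912; first data byte = ISN + 1 = 63913.
Segment 1: SEQ = 63913, len = 607 B, covers [63913, 64519]
Segment 2: SEQ = 64520, len = 776 B, covers [64520, 65295]
Segment 3: SEQ = 65296, len = 870 B, covers [65296, 66165] [LOST]
In-order data received: bytes [63913, 65295] (segments 1..2).
Segment 3 missing -> gap begins at byte 65296.
Cumulative ACK = next expected in-order byte = 63913 + 607 + 776 = 65296

65296


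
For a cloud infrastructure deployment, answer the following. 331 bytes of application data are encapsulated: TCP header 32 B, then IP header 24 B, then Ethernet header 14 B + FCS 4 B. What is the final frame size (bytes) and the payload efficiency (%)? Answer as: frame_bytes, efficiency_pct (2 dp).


TCP segment = 331 + 32 = 363 B
IP packet = 363 + 24 = 387 B
Ethernet frame = 387 + 14 + 4 = 405 B
Efficiency = app / frame = 331 / 405 = 0.817284 = 81.7284% -> 81.73% (2 dp)

405, 81.73


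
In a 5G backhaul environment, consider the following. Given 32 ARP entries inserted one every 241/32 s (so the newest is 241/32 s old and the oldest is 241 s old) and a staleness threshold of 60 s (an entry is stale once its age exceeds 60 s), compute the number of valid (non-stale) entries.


Ages are k * 241/32 s for k = 1..32 (spacing = 7.5312 s).
Entry k is valid iff k * 241/32 <= 60 iff k <= 32 * 60 / 241 = 7.9668
n_valid = floor(7.9668) = 7
(n_stale = 32 - 7 = 25)

7


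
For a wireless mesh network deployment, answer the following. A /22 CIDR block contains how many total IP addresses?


Given: CIDR prefix /22
Host bits = 32 - 22 = 10
Total addresses = 2^10 = 1024

1024


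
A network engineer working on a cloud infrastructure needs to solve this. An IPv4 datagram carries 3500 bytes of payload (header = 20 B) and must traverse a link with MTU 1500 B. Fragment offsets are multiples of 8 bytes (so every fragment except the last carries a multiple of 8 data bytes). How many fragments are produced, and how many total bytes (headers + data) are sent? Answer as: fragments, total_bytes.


Max data per non-final fragment = floor((MTU - header)/8)*8 = floor((1500 - 20)/8)*8 = floor(1480/8)*8 = 1480 B
Final fragment needs no 8-byte alignment: it can carry up to MTU - header = 1480 B
Non-final fragments needed = ceil((payload - 1480) / 1480) = ceil(2020/1480) = ceil(1.3649) = 2
Number of fragments = 2 + 1 = 3
Fragment sizes (data): 2 * 1480 B + 540 B (last, 540 <= 1480 OK)
Total bytes sent = payload + n_frags * header = 3500 + 3*20 = 3500 + 60 = 3560 B

3, 3560


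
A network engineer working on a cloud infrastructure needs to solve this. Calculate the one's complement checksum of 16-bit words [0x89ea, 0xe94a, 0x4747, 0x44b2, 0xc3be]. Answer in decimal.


Given words: [0x89ea, 0xe94a, 0x4747, 0x44b2, 0xc3be]
Step 1: Sum all words
Raw sum = 35306 + 59722 + 18247 + 17586 + 50110 = 180971
Step 2: Fold carry: (49899 + 2) = 49901
One's complement = ~49901 & 0xFFFF = 15634

15634


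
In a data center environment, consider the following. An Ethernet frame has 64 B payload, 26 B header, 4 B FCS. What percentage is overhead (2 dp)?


Given: payload = 64 B, header = 26 B, trailer = 4 B
Overhead bytes = header + trailer = 26 + 4 = 30
Total frame = payload + overhead = 64 + 30 = 94
Overhead % = 30 / 94 * 100 = 31.9149% -> 31.91% (2 dp)

31.91


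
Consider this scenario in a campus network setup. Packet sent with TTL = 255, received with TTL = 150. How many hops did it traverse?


Given: initial TTL = 255, received TTL = 150
Hops = initial TTL - received TTL
Hops = 255 - 150 = 105

105


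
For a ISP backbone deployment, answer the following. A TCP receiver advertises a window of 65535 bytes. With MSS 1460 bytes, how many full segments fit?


Given: RWND = 65535 bytes, MSS = 1460 bytes
Full segments = floor(RWND / MSS)
Full segments = floor(65535 / 1460)
Full segments = floor(44.887) = 44

44


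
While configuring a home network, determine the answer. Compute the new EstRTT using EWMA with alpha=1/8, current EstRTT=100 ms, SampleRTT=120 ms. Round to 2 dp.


Given: EstRTT = 100 ms, SampleRTT = 120 ms, alpha = 1/8
New EstRTT = (1 - alpha) * EstRTT + alpha * SampleRTT
(7/8) * 100 = 87.5
(1/8) * 120 = 15
New EstRTT = 87.5 + 15 = 102.5 ms -> 102.50 ms (2 dp)

102.50


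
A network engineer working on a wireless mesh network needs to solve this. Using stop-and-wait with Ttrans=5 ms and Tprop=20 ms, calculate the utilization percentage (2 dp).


Given: Ttrans = 5 ms, Tprop = 20 ms
RTT = 2 * Tprop = 2 * 20 = 40 ms
U = Ttrans / (Ttrans + RTT)
U = 5 / (5 + 40)
U = 5 / 45 = 0.111111
U% = 11.11%

11.11


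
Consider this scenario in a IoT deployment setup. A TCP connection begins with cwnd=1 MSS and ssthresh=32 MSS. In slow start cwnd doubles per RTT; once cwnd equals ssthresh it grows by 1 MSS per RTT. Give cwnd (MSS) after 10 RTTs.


RTT 0: cwnd = 1 MSS (initial)
RTT 1: cwnd = 2 MSS (slow start, doubled)
RTT 2: cwnd = 4 MSS (slow start, doubled)
RTT 3: cwnd = 8 MSS (slow start, doubled)
RTT 4: cwnd = 16 MSS (slow start, doubled)
RTT 5: cwnd = 32 MSS (slow start, doubled)
RTT 6: cwnd = 33 MSS (congestion avoidance, +1)
RTT 7: cwnd = 34 MSS (congestion avoidance, +1)
RTT 8: cwnd = 35 MSS (congestion avoidance, +1)
RTT 9: cwnd = 36 MSS (congestion avoidance, +1)
RTT 10: cwnd = 37 MSS (congestion avoidance, +1)

37
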